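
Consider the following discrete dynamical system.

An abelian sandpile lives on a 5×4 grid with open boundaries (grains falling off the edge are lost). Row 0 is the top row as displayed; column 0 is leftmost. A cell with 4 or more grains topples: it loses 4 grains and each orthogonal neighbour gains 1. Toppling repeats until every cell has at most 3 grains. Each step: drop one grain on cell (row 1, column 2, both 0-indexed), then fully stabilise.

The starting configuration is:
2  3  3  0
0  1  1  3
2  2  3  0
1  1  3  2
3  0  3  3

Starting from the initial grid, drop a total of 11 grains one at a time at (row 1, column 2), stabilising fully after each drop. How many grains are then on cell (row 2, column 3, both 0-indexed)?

1

[0] 2  3  3  0
0  1  1  3
2  2  3  0
1  1  3  2
3  0  3  3
[1] 2  3  3  0
0  1  2  3
2  2  3  0
1  1  3  2
3  0  3  3
[2] 2  3  3  0
0  1  3  3
2  2  3  0
1  1  3  2
3  0  3  3
[3] 3  0  1  2
0  3  3  0
2  3  1  3
1  2  2  0
3  1  1  1
[4] 3  1  2  2
1  1  1  1
3  0  3  3
1  3  2  0
3  1  1  1
[5] 3  1  2  2
1  1  2  1
3  0  3  3
1  3  2  0
3  1  1  1
[6] 3  1  2  2
1  1  3  1
3  0  3  3
1  3  2  0
3  1  1  1
[7] 3  1  3  2
1  2  1  3
3  1  1  0
1  3  3  1
3  1  1  1
[8] 3  1  3  2
1  2  2  3
3  1  1  0
1  3  3  1
3  1  1  1
[9] 3  1  3  2
1  2  3  3
3  1  1  0
1  3  3  1
3  1  1  1
[10] 3  2  1  0
1  3  2  1
3  1  2  1
1  3  3  1
3  1  1  1
[11] 3  2  1  0
1  3  3  1
3  1  2  1
1  3  3  1
3  1  1  1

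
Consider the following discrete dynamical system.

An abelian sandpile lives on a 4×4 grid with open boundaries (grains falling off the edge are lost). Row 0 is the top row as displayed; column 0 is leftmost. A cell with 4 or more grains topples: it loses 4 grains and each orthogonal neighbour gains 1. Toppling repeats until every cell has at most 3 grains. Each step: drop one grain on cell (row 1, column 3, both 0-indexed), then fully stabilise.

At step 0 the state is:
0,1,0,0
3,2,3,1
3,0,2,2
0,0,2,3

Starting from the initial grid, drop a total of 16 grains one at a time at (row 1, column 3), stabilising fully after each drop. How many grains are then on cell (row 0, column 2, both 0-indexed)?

3

t=0: 0,1,0,0
3,2,3,1
3,0,2,2
0,0,2,3
t=1: 0,1,0,0
3,2,3,2
3,0,2,2
0,0,2,3
t=2: 0,1,0,0
3,2,3,3
3,0,2,2
0,0,2,3
t=3: 0,1,1,1
3,3,0,1
3,0,3,3
0,0,2,3
t=4: 0,1,1,1
3,3,0,2
3,0,3,3
0,0,2,3
t=5: 0,1,1,1
3,3,0,3
3,0,3,3
0,0,2,3
t=6: 0,1,1,2
3,3,2,1
3,1,1,2
0,1,0,1
t=7: 0,1,1,2
3,3,2,2
3,1,1,2
0,1,0,1
t=8: 0,1,1,2
3,3,2,3
3,1,1,2
0,1,0,1
t=9: 0,1,1,3
3,3,3,0
3,1,1,3
0,1,0,1
t=10: 0,1,1,3
3,3,3,1
3,1,1,3
0,1,0,1
t=11: 0,1,1,3
3,3,3,2
3,1,1,3
0,1,0,1
t=12: 0,1,1,3
3,3,3,3
3,1,1,3
0,1,0,1
t=13: 1,2,3,0
1,1,1,3
0,3,3,0
1,1,0,2
t=14: 1,2,3,1
1,1,2,0
0,3,3,1
1,1,0,2
t=15: 1,2,3,1
1,1,2,1
0,3,3,1
1,1,0,2
t=16: 1,2,3,1
1,1,2,2
0,3,3,1
1,1,0,2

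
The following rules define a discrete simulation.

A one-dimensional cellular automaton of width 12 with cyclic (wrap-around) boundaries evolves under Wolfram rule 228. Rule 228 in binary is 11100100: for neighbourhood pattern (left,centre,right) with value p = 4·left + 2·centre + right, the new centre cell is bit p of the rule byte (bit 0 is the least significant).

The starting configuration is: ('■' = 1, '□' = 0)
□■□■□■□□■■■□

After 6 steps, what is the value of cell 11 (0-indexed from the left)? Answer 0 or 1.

gen 0: □■□■□■□□■■■□
gen 1: □■■■■■□□□■■□
gen 2: □□■■■■□□□□■□
gen 3: □□□■■■□□□□■□
gen 4: □□□□■■□□□□■□
gen 5: □□□□□■□□□□■□
gen 6: □□□□□■□□□□■□

0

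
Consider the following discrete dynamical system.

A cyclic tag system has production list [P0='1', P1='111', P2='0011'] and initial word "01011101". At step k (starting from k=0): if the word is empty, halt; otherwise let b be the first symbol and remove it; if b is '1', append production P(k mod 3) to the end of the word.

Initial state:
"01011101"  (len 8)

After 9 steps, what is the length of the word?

[0] "01011101"  (len 8)
[1] "1011101"  (len 7)
[2] "011101111"  (len 9)
[3] "11101111"  (len 8)
[4] "11011111"  (len 8)
[5] "1011111111"  (len 10)
[6] "0111111110011"  (len 13)
[7] "111111110011"  (len 12)
[8] "11111110011111"  (len 14)
[9] "11111100111110011"  (len 17)

17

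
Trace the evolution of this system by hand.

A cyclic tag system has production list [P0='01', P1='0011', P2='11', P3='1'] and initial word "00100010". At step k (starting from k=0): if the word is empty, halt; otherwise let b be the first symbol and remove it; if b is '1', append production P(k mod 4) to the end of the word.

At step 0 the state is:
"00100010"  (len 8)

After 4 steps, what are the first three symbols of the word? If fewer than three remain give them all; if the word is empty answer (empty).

001

t=0: "00100010"  (len 8)
t=1: "0100010"  (len 7)
t=2: "100010"  (len 6)
t=3: "0001011"  (len 7)
t=4: "001011"  (len 6)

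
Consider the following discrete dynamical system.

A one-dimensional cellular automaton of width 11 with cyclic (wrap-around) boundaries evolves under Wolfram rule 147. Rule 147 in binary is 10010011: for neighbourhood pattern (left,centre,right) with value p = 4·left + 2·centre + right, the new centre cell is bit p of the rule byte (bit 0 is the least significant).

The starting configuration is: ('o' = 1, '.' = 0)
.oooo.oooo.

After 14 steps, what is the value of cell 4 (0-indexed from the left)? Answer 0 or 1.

1

k=0  .oooo.oooo.
k=1  o.oo...oo.o
k=2  ....ooo....
k=3  oooo.o.oooo
k=4  ooo.....ooo
k=5  oo.ooooo.oo
k=6  o...ooo...o
k=7  .ooo.o.ooo.
k=8  o.o.....o.o
k=9  ...ooooo...
k=10  ooo.ooo.ooo
k=11  oo...o...oo
k=12  o.ooo.ooo.o
k=13  ...o...o...
k=14  ooo.ooo.ooo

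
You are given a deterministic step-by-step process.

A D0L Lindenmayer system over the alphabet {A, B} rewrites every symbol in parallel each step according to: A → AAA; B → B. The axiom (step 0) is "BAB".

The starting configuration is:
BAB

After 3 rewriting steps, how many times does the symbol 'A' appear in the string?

0) BAB
1) BAAAB
2) BAAAAAAAAAB
3) BAAAAAAAAAAAAAAAAAAAAAAAAAAAB

27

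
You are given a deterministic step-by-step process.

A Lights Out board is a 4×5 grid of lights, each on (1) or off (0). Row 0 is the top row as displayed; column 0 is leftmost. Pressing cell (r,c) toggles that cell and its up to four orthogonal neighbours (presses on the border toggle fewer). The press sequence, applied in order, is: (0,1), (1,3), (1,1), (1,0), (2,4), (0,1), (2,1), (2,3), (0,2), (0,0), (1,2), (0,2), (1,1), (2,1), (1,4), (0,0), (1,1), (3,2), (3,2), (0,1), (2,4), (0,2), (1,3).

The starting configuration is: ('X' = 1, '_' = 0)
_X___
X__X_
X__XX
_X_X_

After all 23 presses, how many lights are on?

gen 0: _X___
X__X_
X__XX
_X_X_
gen 1: X_X__
XX_X_
X__XX
_X_X_
gen 2: X_XX_
XXX_X
X___X
_X_X_
gen 3: XXXX_
____X
XX__X
_X_X_
gen 4: _XXX_
XX__X
_X__X
_X_X_
gen 5: _XXX_
XX___
_X_X_
_X_XX
gen 6: X__X_
X____
_X_X_
_X_XX
gen 7: X__X_
XX___
X_XX_
___XX
gen 8: X__X_
XX_X_
X___X
____X
gen 9: XXX__
XXXX_
X___X
____X
gen 10: __X__
_XXX_
X___X
____X
gen 11: _____
_____
X_X_X
____X
gen 12: _XXX_
__X__
X_X_X
____X
gen 13: __XX_
XX___
XXX_X
____X
gen 14: __XX_
X____
____X
_X__X
gen 15: __XXX
X__XX
_____
_X__X
gen 16: XXXXX
___XX
_____
_X__X
gen 17: X_XXX
XXXXX
_X___
_X__X
gen 18: X_XXX
XXXXX
_XX__
__XXX
gen 19: X_XXX
XXXXX
_X___
_X__X
gen 20: _X_XX
X_XXX
_X___
_X__X
gen 21: _X_XX
X_XX_
_X_XX
_X___
gen 22: __X_X
X__X_
_X_XX
_X___
gen 23: __XXX
X_X_X
_X__X
_X___

9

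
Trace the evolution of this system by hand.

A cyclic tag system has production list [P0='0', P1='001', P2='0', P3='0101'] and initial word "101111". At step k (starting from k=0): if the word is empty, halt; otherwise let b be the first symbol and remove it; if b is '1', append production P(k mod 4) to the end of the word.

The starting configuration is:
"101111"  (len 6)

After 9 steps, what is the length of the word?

7

[0] "101111"  (len 6)
[1] "011110"  (len 6)
[2] "11110"  (len 5)
[3] "11100"  (len 5)
[4] "11000101"  (len 8)
[5] "10001010"  (len 8)
[6] "0001010001"  (len 10)
[7] "001010001"  (len 9)
[8] "01010001"  (len 8)
[9] "1010001"  (len 7)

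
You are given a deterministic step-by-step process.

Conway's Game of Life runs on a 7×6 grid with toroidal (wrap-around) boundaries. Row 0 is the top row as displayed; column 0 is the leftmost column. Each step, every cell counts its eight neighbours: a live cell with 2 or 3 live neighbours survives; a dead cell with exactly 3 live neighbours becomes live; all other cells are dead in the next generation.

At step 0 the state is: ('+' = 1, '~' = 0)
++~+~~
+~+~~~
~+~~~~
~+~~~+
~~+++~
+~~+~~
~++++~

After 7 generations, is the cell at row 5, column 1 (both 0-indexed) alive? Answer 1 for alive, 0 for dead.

[0] ++~+~~
+~+~~~
~+~~~~
~+~~~+
~~+++~
+~~+~~
~++++~
[1] +~~~++
+~+~~~
~++~~~
++~++~
++++++
~~~~~+
~~~~++
[2] ++~++~
+~++~~
~~~~~+
~~~~~~
~~~~~~
~++~~~
~~~~~~
[3] ++~+++
+~++~~
~~~~~~
~~~~~~
~~~~~~
~~~~~~
+~~+~~
[4] ~~~~~~
+~++~~
~~~~~~
~~~~~~
~~~~~~
~~~~~~
++++~~
[5] +~~~~~
~~~~~~
~~~~~~
~~~~~~
~~~~~~
~++~~~
~++~~~
[6] ~+~~~~
~~~~~~
~~~~~~
~~~~~~
~~~~~~
~++~~~
+~+~~~
[7] ~+~~~~
~~~~~~
~~~~~~
~~~~~~
~~~~~~
~++~~~
+~+~~~

1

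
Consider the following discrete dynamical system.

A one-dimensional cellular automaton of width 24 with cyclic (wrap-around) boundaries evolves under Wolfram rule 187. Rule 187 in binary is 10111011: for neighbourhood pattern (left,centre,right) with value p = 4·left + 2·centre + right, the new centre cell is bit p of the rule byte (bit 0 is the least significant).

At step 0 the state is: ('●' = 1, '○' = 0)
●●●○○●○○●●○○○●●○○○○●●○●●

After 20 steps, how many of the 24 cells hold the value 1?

k=0  ●●●○○●○○●●○○○●●○○○○●●○●●
k=1  ●●○●●○●●●○●●●●○●●●●●○●●●
k=2  ●○●●○●●●○●●●●○●●●●●○●●●●
k=3  ○●●○●●●○●●●●○●●●●●○●●●●●
k=4  ●●○●●●○●●●●○●●●●●○●●●●●○
k=5  ●○●●●○●●●●○●●●●●○●●●●●○●
k=6  ○●●●○●●●●○●●●●●○●●●●●○●●
k=7  ●●●○●●●●○●●●●●○●●●●●○●●○
k=8  ●●○●●●●○●●●●●○●●●●●○●●○●
k=9  ●○●●●●○●●●●●○●●●●●○●●○●●
k=10  ○●●●●○●●●●●○●●●●●○●●○●●●
k=11  ●●●●○●●●●●○●●●●●○●●○●●●○
k=12  ●●●○●●●●●○●●●●●○●●○●●●○●
k=13  ●●○●●●●●○●●●●●○●●○●●●○●●
k=14  ●○●●●●●○●●●●●○●●○●●●○●●●
k=15  ○●●●●●○●●●●●○●●○●●●○●●●●
k=16  ●●●●●○●●●●●○●●○●●●○●●●●○
k=17  ●●●●○●●●●●○●●○●●●○●●●●○●
k=18  ●●●○●●●●●○●●○●●●○●●●●○●●
k=19  ●●○●●●●●○●●○●●●○●●●●○●●●
k=20  ●○●●●●●○●●○●●●○●●●●○●●●●

19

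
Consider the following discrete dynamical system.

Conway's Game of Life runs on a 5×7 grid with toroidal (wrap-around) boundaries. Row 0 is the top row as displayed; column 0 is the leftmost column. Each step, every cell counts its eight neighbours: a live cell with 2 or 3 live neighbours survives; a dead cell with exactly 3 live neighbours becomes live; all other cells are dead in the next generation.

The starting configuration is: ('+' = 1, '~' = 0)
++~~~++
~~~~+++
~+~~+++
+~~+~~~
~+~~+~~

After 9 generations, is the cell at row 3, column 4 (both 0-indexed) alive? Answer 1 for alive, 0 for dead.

k=0  ++~~~++
~~~~+++
~+~~+++
+~~+~~~
~+~~+~~
k=1  ~+~~~~~
~+~~~~~
~~~+~~~
++++~~+
~++~++~
k=2  ++~~~~~
~~+~~~~
~~~+~~~
+~~~~++
~~~~+++
k=3  ++~~~++
~++~~~~
~~~~~~+
+~~~~~~
~+~~+~~
k=4  ~~~~~++
~++~~+~
++~~~~~
+~~~~~~
~+~~~+~
k=5  +++~+++
~++~~+~
+~+~~~+
+~~~~~+
+~~~~+~
k=6  ~~+++~~
~~~~+~~
~~+~~+~
~~~~~+~
~~~~+~~
k=7  ~~~~++~
~~+~++~
~~~~++~
~~~~++~
~~~~++~
k=8  ~~~~~~+
~~~~~~+
~~~~~~+
~~~+~~+
~~~+~~+
k=9  +~~~~++
+~~~~++
+~~~~++
+~~~~++
+~~~~++

0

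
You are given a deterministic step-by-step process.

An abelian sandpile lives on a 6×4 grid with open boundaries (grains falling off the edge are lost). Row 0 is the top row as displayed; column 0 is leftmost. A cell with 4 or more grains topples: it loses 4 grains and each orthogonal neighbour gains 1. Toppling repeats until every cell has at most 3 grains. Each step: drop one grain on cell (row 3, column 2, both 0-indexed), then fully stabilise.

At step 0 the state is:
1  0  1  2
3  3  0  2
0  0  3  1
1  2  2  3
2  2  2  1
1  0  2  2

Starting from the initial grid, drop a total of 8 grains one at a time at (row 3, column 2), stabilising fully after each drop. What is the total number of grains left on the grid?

[0] 1  0  1  2
3  3  0  2
0  0  3  1
1  2  2  3
2  2  2  1
1  0  2  2
[1] 1  0  1  2
3  3  0  2
0  0  3  1
1  2  3  3
2  2  2  1
1  0  2  2
[2] 1  0  1  2
3  3  1  2
0  1  0  3
1  3  2  0
2  2  3  2
1  0  2  2
[3] 1  0  1  2
3  3  1  2
0  1  0  3
1  3  3  0
2  2  3  2
1  0  2  2
[4] 1  0  1  2
3  3  1  2
0  2  1  3
2  1  2  1
3  0  1  3
1  1  3  2
[5] 1  0  1  2
3  3  1  2
0  2  1  3
2  1  3  1
3  0  1  3
1  1  3  2
[6] 1  0  1  2
3  3  1  2
0  2  2  3
2  2  0  2
3  0  2  3
1  1  3  2
[7] 1  0  1  2
3  3  1  2
0  2  2  3
2  2  1  2
3  0  2  3
1  1  3  2
[8] 1  0  1  2
3  3  1  2
0  2  2  3
2  2  2  2
3  0  2  3
1  1  3  2

43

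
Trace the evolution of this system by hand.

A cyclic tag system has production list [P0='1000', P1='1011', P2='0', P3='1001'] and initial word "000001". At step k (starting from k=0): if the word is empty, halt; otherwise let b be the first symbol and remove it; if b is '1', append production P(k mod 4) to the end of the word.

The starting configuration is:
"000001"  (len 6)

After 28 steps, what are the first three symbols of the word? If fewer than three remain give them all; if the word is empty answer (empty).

011

step 0: "000001"  (len 6)
step 1: "00001"  (len 5)
step 2: "0001"  (len 4)
step 3: "001"  (len 3)
step 4: "01"  (len 2)
step 5: "1"  (len 1)
step 6: "1011"  (len 4)
step 7: "0110"  (len 4)
step 8: "110"  (len 3)
step 9: "101000"  (len 6)
step 10: "010001011"  (len 9)
step 11: "10001011"  (len 8)
step 12: "00010111001"  (len 11)
step 13: "0010111001"  (len 10)
step 14: "010111001"  (len 9)
step 15: "10111001"  (len 8)
step 16: "01110011001"  (len 11)
step 17: "1110011001"  (len 10)
step 18: "1100110011011"  (len 13)
step 19: "1001100110110"  (len 13)
step 20: "0011001101101001"  (len 16)
step 21: "011001101101001"  (len 15)
step 22: "11001101101001"  (len 14)
step 23: "10011011010010"  (len 14)
step 24: "00110110100101001"  (len 17)
step 25: "0110110100101001"  (len 16)
step 26: "110110100101001"  (len 15)
step 27: "101101001010010"  (len 15)
step 28: "011010010100101001"  (len 18)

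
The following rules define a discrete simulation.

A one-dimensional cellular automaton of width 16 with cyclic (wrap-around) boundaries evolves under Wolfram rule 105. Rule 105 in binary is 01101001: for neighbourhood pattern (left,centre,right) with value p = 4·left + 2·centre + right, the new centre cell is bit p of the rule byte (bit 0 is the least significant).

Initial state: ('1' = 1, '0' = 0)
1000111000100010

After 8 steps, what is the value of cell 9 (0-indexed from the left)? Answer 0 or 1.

0

0) 1000111000100010
1) 0010101010001001
2) 0001010100100000
3) 1100101000001111
4) 0100010011101000
5) 0001000010110011
6) 0100011001110011
7) 1001011001010011
8) 1000111000100010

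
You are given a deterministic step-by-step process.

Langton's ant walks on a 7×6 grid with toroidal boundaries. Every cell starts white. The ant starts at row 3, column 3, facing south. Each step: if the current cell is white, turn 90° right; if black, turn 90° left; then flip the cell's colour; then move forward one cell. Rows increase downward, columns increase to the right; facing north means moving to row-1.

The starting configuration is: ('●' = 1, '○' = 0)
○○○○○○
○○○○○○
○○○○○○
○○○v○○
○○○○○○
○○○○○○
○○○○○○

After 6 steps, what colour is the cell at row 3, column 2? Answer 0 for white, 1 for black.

gen 0: ○○○○○○
○○○○○○
○○○○○○
○○○v○○
○○○○○○
○○○○○○
○○○○○○
gen 1: ○○○○○○
○○○○○○
○○○○○○
○○<●○○
○○○○○○
○○○○○○
○○○○○○
gen 2: ○○○○○○
○○○○○○
○○^○○○
○○●●○○
○○○○○○
○○○○○○
○○○○○○
gen 3: ○○○○○○
○○○○○○
○○●>○○
○○●●○○
○○○○○○
○○○○○○
○○○○○○
gen 4: ○○○○○○
○○○○○○
○○●●○○
○○●v○○
○○○○○○
○○○○○○
○○○○○○
gen 5: ○○○○○○
○○○○○○
○○●●○○
○○●○>○
○○○○○○
○○○○○○
○○○○○○
gen 6: ○○○○○○
○○○○○○
○○●●○○
○○●○●○
○○○○v○
○○○○○○
○○○○○○

1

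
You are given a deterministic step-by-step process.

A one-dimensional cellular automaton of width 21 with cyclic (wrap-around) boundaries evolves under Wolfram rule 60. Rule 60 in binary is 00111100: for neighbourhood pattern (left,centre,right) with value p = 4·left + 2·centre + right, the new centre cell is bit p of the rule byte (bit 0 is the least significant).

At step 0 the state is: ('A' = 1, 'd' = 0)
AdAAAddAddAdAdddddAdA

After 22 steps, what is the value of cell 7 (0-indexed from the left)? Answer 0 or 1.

0

k=0  AdAAAddAddAdAdddddAdA
k=1  dAAddAdAAdAAAAddddAAA
k=2  AAdAdAAAdAAdddAdddAdd
k=3  AdAAAAddAAdAddAAddAAd
k=4  AAAdddAdAdAAAdAdAdAdA
k=5  dddAddAAAAAddAAAAAAAA
k=6  AddAAdAddddAdAddddddd
k=7  AAdAdAAAdddAAAAdddddd
k=8  AdAAAAddAddAdddAddddd
k=9  AAAdddAdAAdAAddAAdddd
k=10  AddAddAAAdAAdAdAdAddd
k=11  AAdAAdAddAAdAAAAAAAdd
k=12  AdAAdAAAdAdAAddddddAd
k=13  AAAdAAddAAAAdAdddddAA
k=14  dddAAdAdAdddAAAddddAd
k=15  dddAdAAAAAddAddAdddAA
k=16  AddAAAddddAdAAdAAddAd
k=17  AAdAddAdddAAAdAAdAdAA
k=18  ddAAAdAAddAddAAdAAAAd
k=19  ddAddAAdAdAAdAdAAdddA
k=20  AdAAdAdAAAAdAAAAdAddA
k=21  dAAdAAAAdddAAdddAAAdA
k=22  AAdAAdddAddAdAddAddAA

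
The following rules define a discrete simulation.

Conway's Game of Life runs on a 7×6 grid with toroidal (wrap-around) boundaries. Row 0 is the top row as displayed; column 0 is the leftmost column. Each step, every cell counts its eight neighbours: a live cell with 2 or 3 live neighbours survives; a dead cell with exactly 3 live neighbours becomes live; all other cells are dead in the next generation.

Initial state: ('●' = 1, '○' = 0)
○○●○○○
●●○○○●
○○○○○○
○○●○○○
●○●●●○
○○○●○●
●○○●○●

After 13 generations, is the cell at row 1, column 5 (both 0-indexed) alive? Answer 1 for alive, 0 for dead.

0

gen 0: ○○●○○○
●●○○○●
○○○○○○
○○●○○○
●○●●●○
○○○●○●
●○○●○●
gen 1: ○○●○●○
●●○○○○
●●○○○○
○●●○○○
○●●○●●
○●○○○○
●○●●○●
gen 2: ○○●○●○
●○●○○●
○○○○○○
○○○●○●
○○○●○○
○○○○○○
●○●●●●
gen 3: ○○●○○○
○●○●○●
●○○○●●
○○○○●○
○○○○●○
○○●○○●
○●●○●●
gen 4: ○○○○○●
○●●●○●
●○○●○○
○○○●●○
○○○●●●
●●●○○●
●●●○●●
gen 5: ○○○○○○
○●●●○●
●●○○○●
○○●○○○
○●○○○○
○○○○○○
○○●●●○
gen 6: ○●○○○○
○●●○●●
○○○●●●
○○●○○○
○○○○○○
○○●●○○
○○○●○○
gen 7: ●●○●●○
○●●○○●
●●○○○●
○○○●●○
○○●●○○
○○●●○○
○○○●○○
gen 8: ●●○●●●
○○○●○○
○●○●○●
●●○●●●
○○○○○○
○○○○●○
○●○○○○
gen 9: ●●○●●●
○●○●○○
○●○●○●
○●○●○●
●○○●○○
○○○○○○
○●●●○○
gen 10: ○○○○○●
○●○●○○
○●○●○○
○●○●○●
●○●○●○
○●○●○○
○●○●○●
gen 11: ○○○○○○
●○○○●○
○●○●○○
○●○●○●
●○○○●●
○●○●○●
○○○○○○
gen 12: ○○○○○○
○○○○○○
○●○●○●
○●○●○●
○●○●○○
○○○○○●
○○○○○○
gen 13: ○○○○○○
○○○○○○
○○○○○○
○●○●○○
○○○○○○
○○○○○○
○○○○○○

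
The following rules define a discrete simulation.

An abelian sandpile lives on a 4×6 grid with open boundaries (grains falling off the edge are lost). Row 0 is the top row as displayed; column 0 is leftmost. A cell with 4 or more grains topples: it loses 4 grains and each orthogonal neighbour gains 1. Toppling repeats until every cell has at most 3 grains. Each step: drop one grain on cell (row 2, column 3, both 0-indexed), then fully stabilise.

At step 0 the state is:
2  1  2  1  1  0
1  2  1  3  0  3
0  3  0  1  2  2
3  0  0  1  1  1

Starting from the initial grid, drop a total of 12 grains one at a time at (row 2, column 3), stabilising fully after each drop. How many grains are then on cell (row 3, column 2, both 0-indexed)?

2

gen 0: 2  1  2  1  1  0
1  2  1  3  0  3
0  3  0  1  2  2
3  0  0  1  1  1
gen 1: 2  1  2  1  1  0
1  2  1  3  0  3
0  3  0  2  2  2
3  0  0  1  1  1
gen 2: 2  1  2  1  1  0
1  2  1  3  0  3
0  3  0  3  2  2
3  0  0  1  1  1
gen 3: 2  1  2  2  1  0
1  2  2  0  1  3
0  3  1  1  3  2
3  0  0  2  1  1
gen 4: 2  1  2  2  1  0
1  2  2  0  1  3
0  3  1  2  3  2
3  0  0  2  1  1
gen 5: 2  1  2  2  1  0
1  2  2  0  1  3
0  3  1  3  3  2
3  0  0  2  1  1
gen 6: 2  1  2  2  1  0
1  2  2  1  2  3
0  3  2  1  0  3
3  0  0  3  2  1
gen 7: 2  1  2  2  1  0
1  2  2  1  2  3
0  3  2  2  0  3
3  0  0  3  2  1
gen 8: 2  1  2  2  1  0
1  2  2  1  2  3
0  3  2  3  0  3
3  0  0  3  2  1
gen 9: 2  1  2  2  1  0
1  2  2  2  2  3
0  3  3  1  1  3
3  0  1  0  3  1
gen 10: 2  1  2  2  1  0
1  2  2  2  2  3
0  3  3  2  1  3
3  0  1  0  3  1
gen 11: 2  1  2  2  1  0
1  2  2  2  2  3
0  3  3  3  1  3
3  0  1  0  3  1
gen 12: 2  1  2  2  1  0
1  3  3  3  2  3
1  0  1  1  2  3
3  1  2  1  3  1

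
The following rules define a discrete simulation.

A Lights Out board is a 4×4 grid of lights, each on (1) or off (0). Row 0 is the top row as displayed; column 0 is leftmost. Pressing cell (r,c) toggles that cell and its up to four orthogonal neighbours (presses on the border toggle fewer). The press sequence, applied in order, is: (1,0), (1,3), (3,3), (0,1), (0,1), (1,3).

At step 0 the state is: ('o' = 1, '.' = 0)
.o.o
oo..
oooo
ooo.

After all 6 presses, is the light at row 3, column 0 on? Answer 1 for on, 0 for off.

1

gen 0: .o.o
oo..
oooo
ooo.
gen 1: oo.o
....
.ooo
ooo.
gen 2: oo..
..oo
.oo.
ooo.
gen 3: oo..
..oo
.ooo
oo.o
gen 4: ..o.
.ooo
.ooo
oo.o
gen 5: oo..
..oo
.ooo
oo.o
gen 6: oo.o
....
.oo.
oo.o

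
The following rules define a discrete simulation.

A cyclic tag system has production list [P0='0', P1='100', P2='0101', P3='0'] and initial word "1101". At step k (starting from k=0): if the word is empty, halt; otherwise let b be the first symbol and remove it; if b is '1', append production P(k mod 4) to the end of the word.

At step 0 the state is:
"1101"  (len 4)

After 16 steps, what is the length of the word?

0

gen 0: "1101"  (len 4)
gen 1: "1010"  (len 4)
gen 2: "010100"  (len 6)
gen 3: "10100"  (len 5)
gen 4: "01000"  (len 5)
gen 5: "1000"  (len 4)
gen 6: "000100"  (len 6)
gen 7: "00100"  (len 5)
gen 8: "0100"  (len 4)
gen 9: "100"  (len 3)
gen 10: "00100"  (len 5)
gen 11: "0100"  (len 4)
gen 12: "100"  (len 3)
gen 13: "000"  (len 3)
gen 14: "00"  (len 2)
gen 15: "0"  (len 1)
gen 16: (halted — word empty)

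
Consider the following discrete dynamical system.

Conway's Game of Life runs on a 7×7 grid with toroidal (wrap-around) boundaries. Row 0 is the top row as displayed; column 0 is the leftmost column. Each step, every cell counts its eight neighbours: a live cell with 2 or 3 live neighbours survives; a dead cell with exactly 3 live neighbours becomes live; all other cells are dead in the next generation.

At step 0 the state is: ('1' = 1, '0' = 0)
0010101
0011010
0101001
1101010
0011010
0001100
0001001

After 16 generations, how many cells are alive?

12

0) 0010101
0011010
0101001
1101010
0011010
0001100
0001001
1) 0010101
1100011
0101011
1101010
0100011
0000010
0010000
2) 0011001
0101000
0000000
0100000
0110010
0000011
0001010
3) 0001000
0001000
0010000
0110000
1110011
0010011
0011010
4) 0001000
0011000
0111000
0001001
0001010
0000000
0011011
5) 0000000
0100100
0100100
0001000
0000100
0011011
0011100
6) 0010100
0000000
0011100
0001100
0010110
0010010
0010110
7) 0000110
0010100
0010100
0000000
0010010
0110001
0110110
8) 0110000
0000100
0000000
0001000
0110000
1000101
1110101
9) 0010010
0000000
0000000
0010000
1111000
0000001
0010001
10) 0000000
0000000
0000000
0011000
1111000
0001001
0000011
11) 0000000
0000000
0000000
0001000
1100100
0101111
0000011
12) 0000000
0000000
0000000
0000000
1100001
0111000
1000001
13) 0000000
0000000
0000000
1000000
1100000
0010000
1110000
14) 0100000
0000000
0000000
1100000
1100000
0010000
0110000
15) 0110000
0000000
0000000
1100000
1010000
1010000
0110000
16) 0110000
0000000
0000000
1100000
1010001
1011000
1001000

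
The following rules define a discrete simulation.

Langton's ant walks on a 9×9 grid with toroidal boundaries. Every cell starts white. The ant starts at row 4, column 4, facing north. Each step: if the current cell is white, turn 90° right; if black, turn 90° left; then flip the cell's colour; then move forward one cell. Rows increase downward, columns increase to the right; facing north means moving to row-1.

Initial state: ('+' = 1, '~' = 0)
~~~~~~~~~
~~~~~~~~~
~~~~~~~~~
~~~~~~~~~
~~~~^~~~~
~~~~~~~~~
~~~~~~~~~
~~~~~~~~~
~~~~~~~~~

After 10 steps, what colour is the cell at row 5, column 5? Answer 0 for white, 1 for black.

1

[0] ~~~~~~~~~
~~~~~~~~~
~~~~~~~~~
~~~~~~~~~
~~~~^~~~~
~~~~~~~~~
~~~~~~~~~
~~~~~~~~~
~~~~~~~~~
[1] ~~~~~~~~~
~~~~~~~~~
~~~~~~~~~
~~~~~~~~~
~~~~+>~~~
~~~~~~~~~
~~~~~~~~~
~~~~~~~~~
~~~~~~~~~
[2] ~~~~~~~~~
~~~~~~~~~
~~~~~~~~~
~~~~~~~~~
~~~~++~~~
~~~~~v~~~
~~~~~~~~~
~~~~~~~~~
~~~~~~~~~
[3] ~~~~~~~~~
~~~~~~~~~
~~~~~~~~~
~~~~~~~~~
~~~~++~~~
~~~~<+~~~
~~~~~~~~~
~~~~~~~~~
~~~~~~~~~
[4] ~~~~~~~~~
~~~~~~~~~
~~~~~~~~~
~~~~~~~~~
~~~~^+~~~
~~~~++~~~
~~~~~~~~~
~~~~~~~~~
~~~~~~~~~
[5] ~~~~~~~~~
~~~~~~~~~
~~~~~~~~~
~~~~~~~~~
~~~<~+~~~
~~~~++~~~
~~~~~~~~~
~~~~~~~~~
~~~~~~~~~
[6] ~~~~~~~~~
~~~~~~~~~
~~~~~~~~~
~~~^~~~~~
~~~+~+~~~
~~~~++~~~
~~~~~~~~~
~~~~~~~~~
~~~~~~~~~
[7] ~~~~~~~~~
~~~~~~~~~
~~~~~~~~~
~~~+>~~~~
~~~+~+~~~
~~~~++~~~
~~~~~~~~~
~~~~~~~~~
~~~~~~~~~
[8] ~~~~~~~~~
~~~~~~~~~
~~~~~~~~~
~~~++~~~~
~~~+v+~~~
~~~~++~~~
~~~~~~~~~
~~~~~~~~~
~~~~~~~~~
[9] ~~~~~~~~~
~~~~~~~~~
~~~~~~~~~
~~~++~~~~
~~~<++~~~
~~~~++~~~
~~~~~~~~~
~~~~~~~~~
~~~~~~~~~
[10] ~~~~~~~~~
~~~~~~~~~
~~~~~~~~~
~~~++~~~~
~~~~++~~~
~~~v++~~~
~~~~~~~~~
~~~~~~~~~
~~~~~~~~~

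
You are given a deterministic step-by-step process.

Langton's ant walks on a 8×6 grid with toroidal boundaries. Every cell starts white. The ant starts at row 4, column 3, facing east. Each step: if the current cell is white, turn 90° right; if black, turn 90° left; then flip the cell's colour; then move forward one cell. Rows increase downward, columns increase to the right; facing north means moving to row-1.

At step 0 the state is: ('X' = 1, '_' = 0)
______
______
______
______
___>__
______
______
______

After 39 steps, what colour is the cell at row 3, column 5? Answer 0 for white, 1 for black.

[0] ______
______
______
______
___>__
______
______
______
[1] ______
______
______
______
___X__
___v__
______
______
[2] ______
______
______
______
___X__
__<X__
______
______
[3] ______
______
______
______
__^X__
__XX__
______
______
[4] ______
______
______
______
__X>__
__XX__
______
______
[5] ______
______
______
___^__
__X___
__XX__
______
______
[6] ______
______
______
___X>_
__X___
__XX__
______
______
[7] ______
______
______
___XX_
__X_v_
__XX__
______
______
[8] ______
______
______
___XX_
__X<X_
__XX__
______
______
[9] ______
______
______
___^X_
__XXX_
__XX__
______
______
[10] ______
______
______
__<_X_
__XXX_
__XX__
______
______
[11] ______
______
__^___
__X_X_
__XXX_
__XX__
______
______
[12] ______
______
__X>__
__X_X_
__XXX_
__XX__
______
______
[13] ______
______
__XX__
__XvX_
__XXX_
__XX__
______
______
[14] ______
______
__XX__
__<XX_
__XXX_
__XX__
______
______
[15] ______
______
__XX__
___XX_
__vXX_
__XX__
______
______
[16] ______
______
__XX__
___XX_
___>X_
__XX__
______
______
[17] ______
______
__XX__
___^X_
____X_
__XX__
______
______
[18] ______
______
__XX__
__<_X_
____X_
__XX__
______
______
[19] ______
______
__^X__
__X_X_
____X_
__XX__
______
______
[20] ______
______
_<_X__
__X_X_
____X_
__XX__
______
______
[21] ______
_^____
_X_X__
__X_X_
____X_
__XX__
______
______
[22] ______
_X>___
_X_X__
__X_X_
____X_
__XX__
______
______
[23] ______
_XX___
_XvX__
__X_X_
____X_
__XX__
______
______
[24] ______
_XX___
_<XX__
__X_X_
____X_
__XX__
______
______
[25] ______
_XX___
__XX__
_vX_X_
____X_
__XX__
______
______
[26] ______
_XX___
__XX__
<XX_X_
____X_
__XX__
______
______
[27] ______
_XX___
^_XX__
XXX_X_
____X_
__XX__
______
______
[28] ______
_XX___
X>XX__
XXX_X_
____X_
__XX__
______
______
[29] ______
_XX___
XXXX__
XvX_X_
____X_
__XX__
______
______
[30] ______
_XX___
XXXX__
X_>_X_
____X_
__XX__
______
______
[31] ______
_XX___
XX^X__
X___X_
____X_
__XX__
______
______
[32] ______
_XX___
X<_X__
X___X_
____X_
__XX__
______
______
[33] ______
_XX___
X__X__
Xv__X_
____X_
__XX__
______
______
[34] ______
_XX___
X__X__
<X__X_
____X_
__XX__
______
______
[35] ______
_XX___
X__X__
_X__X_
v___X_
__XX__
______
______
[36] ______
_XX___
X__X__
_X__X_
X___X<
__XX__
______
______
[37] ______
_XX___
X__X__
_X__X^
X___XX
__XX__
______
______
[38] ______
_XX___
X__X__
>X__XX
X___XX
__XX__
______
______
[39] ______
_XX___
X__X__
XX__XX
v___XX
__XX__
______
______

1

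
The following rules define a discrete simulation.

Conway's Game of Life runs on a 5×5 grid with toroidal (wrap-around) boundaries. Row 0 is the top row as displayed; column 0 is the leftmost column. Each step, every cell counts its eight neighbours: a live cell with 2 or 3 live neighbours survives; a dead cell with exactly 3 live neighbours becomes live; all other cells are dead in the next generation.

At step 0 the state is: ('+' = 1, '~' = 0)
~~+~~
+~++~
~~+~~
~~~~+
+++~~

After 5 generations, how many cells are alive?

step 0: ~~+~~
+~++~
~~+~~
~~~~+
+++~~
step 1: +~~~+
~~++~
~++~+
+~++~
++++~
step 2: +~~~~
~~+~~
+~~~+
~~~~~
~~~~~
step 3: ~~~~~
++~~+
~~~~~
~~~~~
~~~~~
step 4: +~~~~
+~~~~
+~~~~
~~~~~
~~~~~
step 5: ~~~~~
++~~+
~~~~~
~~~~~
~~~~~

3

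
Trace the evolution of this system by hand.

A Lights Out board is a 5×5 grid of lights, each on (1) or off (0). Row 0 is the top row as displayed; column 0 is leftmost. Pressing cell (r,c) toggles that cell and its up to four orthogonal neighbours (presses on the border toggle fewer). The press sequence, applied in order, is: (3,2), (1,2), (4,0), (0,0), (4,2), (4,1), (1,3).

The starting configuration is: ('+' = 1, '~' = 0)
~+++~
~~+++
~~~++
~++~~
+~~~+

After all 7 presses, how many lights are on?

15

gen 0: ~+++~
~~+++
~~~++
~++~~
+~~~+
gen 1: ~+++~
~~+++
~~+++
~~~+~
+~+~+
gen 2: ~+~+~
~+~~+
~~~++
~~~+~
+~+~+
gen 3: ~+~+~
~+~~+
~~~++
+~~+~
~++~+
gen 4: +~~+~
++~~+
~~~++
+~~+~
~++~+
gen 5: +~~+~
++~~+
~~~++
+~++~
~~~++
gen 6: +~~+~
++~~+
~~~++
++++~
+++++
gen 7: +~~~~
++++~
~~~~+
++++~
+++++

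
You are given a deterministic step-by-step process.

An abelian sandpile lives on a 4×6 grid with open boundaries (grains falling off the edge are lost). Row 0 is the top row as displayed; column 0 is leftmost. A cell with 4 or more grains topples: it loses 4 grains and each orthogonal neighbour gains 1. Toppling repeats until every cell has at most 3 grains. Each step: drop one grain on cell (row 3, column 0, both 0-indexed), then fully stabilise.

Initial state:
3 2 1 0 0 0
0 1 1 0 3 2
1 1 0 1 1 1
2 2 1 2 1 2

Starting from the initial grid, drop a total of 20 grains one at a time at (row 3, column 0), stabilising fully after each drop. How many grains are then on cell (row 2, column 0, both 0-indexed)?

0

step 0: 3 2 1 0 0 0
0 1 1 0 3 2
1 1 0 1 1 1
2 2 1 2 1 2
step 1: 3 2 1 0 0 0
0 1 1 0 3 2
1 1 0 1 1 1
3 2 1 2 1 2
step 2: 3 2 1 0 0 0
0 1 1 0 3 2
2 1 0 1 1 1
0 3 1 2 1 2
step 3: 3 2 1 0 0 0
0 1 1 0 3 2
2 1 0 1 1 1
1 3 1 2 1 2
step 4: 3 2 1 0 0 0
0 1 1 0 3 2
2 1 0 1 1 1
2 3 1 2 1 2
step 5: 3 2 1 0 0 0
0 1 1 0 3 2
2 1 0 1 1 1
3 3 1 2 1 2
step 6: 3 2 1 0 0 0
0 1 1 0 3 2
3 2 0 1 1 1
1 0 2 2 1 2
step 7: 3 2 1 0 0 0
0 1 1 0 3 2
3 2 0 1 1 1
2 0 2 2 1 2
step 8: 3 2 1 0 0 0
0 1 1 0 3 2
3 2 0 1 1 1
3 0 2 2 1 2
step 9: 3 2 1 0 0 0
1 1 1 0 3 2
0 3 0 1 1 1
1 1 2 2 1 2
step 10: 3 2 1 0 0 0
1 1 1 0 3 2
0 3 0 1 1 1
2 1 2 2 1 2
step 11: 3 2 1 0 0 0
1 1 1 0 3 2
0 3 0 1 1 1
3 1 2 2 1 2
step 12: 3 2 1 0 0 0
1 1 1 0 3 2
1 3 0 1 1 1
0 2 2 2 1 2
step 13: 3 2 1 0 0 0
1 1 1 0 3 2
1 3 0 1 1 1
1 2 2 2 1 2
step 14: 3 2 1 0 0 0
1 1 1 0 3 2
1 3 0 1 1 1
2 2 2 2 1 2
step 15: 3 2 1 0 0 0
1 1 1 0 3 2
1 3 0 1 1 1
3 2 2 2 1 2
step 16: 3 2 1 0 0 0
1 1 1 0 3 2
2 3 0 1 1 1
0 3 2 2 1 2
step 17: 3 2 1 0 0 0
1 1 1 0 3 2
2 3 0 1 1 1
1 3 2 2 1 2
step 18: 3 2 1 0 0 0
1 1 1 0 3 2
2 3 0 1 1 1
2 3 2 2 1 2
step 19: 3 2 1 0 0 0
1 1 1 0 3 2
2 3 0 1 1 1
3 3 2 2 1 2
step 20: 3 2 1 0 0 0
2 2 1 0 3 2
0 1 1 1 1 1
2 1 3 2 1 2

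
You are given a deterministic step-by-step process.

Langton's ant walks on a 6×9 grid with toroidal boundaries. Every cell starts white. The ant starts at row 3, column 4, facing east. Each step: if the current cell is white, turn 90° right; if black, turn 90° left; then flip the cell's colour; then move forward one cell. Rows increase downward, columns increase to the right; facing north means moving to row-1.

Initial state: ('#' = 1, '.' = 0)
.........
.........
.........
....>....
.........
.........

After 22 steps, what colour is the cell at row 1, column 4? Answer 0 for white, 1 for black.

t=0: .........
.........
.........
....>....
.........
.........
t=1: .........
.........
.........
....#....
....v....
.........
t=2: .........
.........
.........
....#....
...<#....
.........
t=3: .........
.........
.........
...^#....
...##....
.........
t=4: .........
.........
.........
...#>....
...##....
.........
t=5: .........
.........
....^....
...#.....
...##....
.........
t=6: .........
.........
....#>...
...#.....
...##....
.........
t=7: .........
.........
....##...
...#.v...
...##....
.........
t=8: .........
.........
....##...
...#<#...
...##....
.........
t=9: .........
.........
....^#...
...###...
...##....
.........
t=10: .........
.........
...<.#...
...###...
...##....
.........
t=11: .........
...^.....
...#.#...
...###...
...##....
.........
t=12: .........
...#>....
...#.#...
...###...
...##....
.........
t=13: .........
...##....
...#v#...
...###...
...##....
.........
t=14: .........
...##....
...<##...
...###...
...##....
.........
t=15: .........
...##....
....##...
...v##...
...##....
.........
t=16: .........
...##....
....##...
....>#...
...##....
.........
t=17: .........
...##....
....^#...
.....#...
...##....
.........
t=18: .........
...##....
...<.#...
.....#...
...##....
.........
t=19: .........
...^#....
...#.#...
.....#...
...##....
.........
t=20: .........
..<.#....
...#.#...
.....#...
...##....
.........
t=21: ..^......
..#.#....
...#.#...
.....#...
...##....
.........
t=22: ..#>.....
..#.#....
...#.#...
.....#...
...##....
.........

1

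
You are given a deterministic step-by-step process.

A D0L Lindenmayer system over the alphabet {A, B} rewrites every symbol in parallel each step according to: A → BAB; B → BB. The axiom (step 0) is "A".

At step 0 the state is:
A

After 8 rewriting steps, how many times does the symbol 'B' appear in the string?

510

t=0: A
t=1: BAB
t=2: BBBABBB
t=3: BBBBBBBABBBBBBB
t=4: BBBBBBBBBBBBBBBABBBBBBBBBBBBBBB
t=5: BBBBBBBBBBBBBBBBBBBBBBBBBBBBBBBABBBBBBBBBBBBBBBBBBBBBBBBBBBBBBB
t=6: BBBBBBBBBBBBBBBBBBBBBBBBBBBBBBBBBBBBBBBBBBBBBBBBBBBBBBBBBB…BBBBBBBBBBBBBBBBBBBBBBBBBBBBBBBBBBBBBBBBBBBBBBBBBBBBBBBBBB  (len 127)
t=7: BBBBBBBBBBBBBBBBBBBBBBBBBBBBBBBBBBBBBBBBBBBBBBBBBBBBBBBBBB…BBBBBBBBBBBBBBBBBBBBBBBBBBBBBBBBBBBBBBBBBBBBBBBBBBBBBBBBBB  (len 255)
t=8: BBBBBBBBBBBBBBBBBBBBBBBBBBBBBBBBBBBBBBBBBBBBBBBBBBBBBBBBBB…BBBBBBBBBBBBBBBBBBBBBBBBBBBBBBBBBBBBBBBBBBBBBBBBBBBBBBBBBB  (len 511)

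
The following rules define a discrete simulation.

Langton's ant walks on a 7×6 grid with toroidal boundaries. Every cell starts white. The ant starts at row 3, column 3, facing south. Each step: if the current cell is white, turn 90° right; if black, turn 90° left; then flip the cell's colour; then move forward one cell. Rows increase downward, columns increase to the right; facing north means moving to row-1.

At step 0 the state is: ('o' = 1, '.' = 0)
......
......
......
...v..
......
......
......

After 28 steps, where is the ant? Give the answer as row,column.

1,5

step 0: ......
......
......
...v..
......
......
......
step 1: ......
......
......
..<o..
......
......
......
step 2: ......
......
..^...
..oo..
......
......
......
step 3: ......
......
..o>..
..oo..
......
......
......
step 4: ......
......
..oo..
..ov..
......
......
......
step 5: ......
......
..oo..
..o.>.
......
......
......
step 6: ......
......
..oo..
..o.o.
....v.
......
......
step 7: ......
......
..oo..
..o.o.
...<o.
......
......
step 8: ......
......
..oo..
..o^o.
...oo.
......
......
step 9: ......
......
..oo..
..oo>.
...oo.
......
......
step 10: ......
......
..oo^.
..oo..
...oo.
......
......
step 11: ......
......
..ooo>
..oo..
...oo.
......
......
step 12: ......
......
..oooo
..oo.v
...oo.
......
......
step 13: ......
......
..oooo
..oo<o
...oo.
......
......
step 14: ......
......
..oo^o
..oooo
...oo.
......
......
step 15: ......
......
..o<.o
..oooo
...oo.
......
......
step 16: ......
......
..o..o
..ovoo
...oo.
......
......
step 17: ......
......
..o..o
..o.>o
...oo.
......
......
step 18: ......
......
..o.^o
..o..o
...oo.
......
......
step 19: ......
......
..o.o>
..o..o
...oo.
......
......
step 20: ......
.....^
..o.o.
..o..o
...oo.
......
......
step 21: ......
>....o
..o.o.
..o..o
...oo.
......
......
step 22: ......
o....o
v.o.o.
..o..o
...oo.
......
......
step 23: ......
o....o
o.o.o<
..o..o
...oo.
......
......
step 24: ......
o....^
o.o.oo
..o..o
...oo.
......
......
step 25: ......
o...<.
o.o.oo
..o..o
...oo.
......
......
step 26: ....^.
o...o.
o.o.oo
..o..o
...oo.
......
......
step 27: ....o>
o...o.
o.o.oo
..o..o
...oo.
......
......
step 28: ....oo
o...ov
o.o.oo
..o..o
...oo.
......
......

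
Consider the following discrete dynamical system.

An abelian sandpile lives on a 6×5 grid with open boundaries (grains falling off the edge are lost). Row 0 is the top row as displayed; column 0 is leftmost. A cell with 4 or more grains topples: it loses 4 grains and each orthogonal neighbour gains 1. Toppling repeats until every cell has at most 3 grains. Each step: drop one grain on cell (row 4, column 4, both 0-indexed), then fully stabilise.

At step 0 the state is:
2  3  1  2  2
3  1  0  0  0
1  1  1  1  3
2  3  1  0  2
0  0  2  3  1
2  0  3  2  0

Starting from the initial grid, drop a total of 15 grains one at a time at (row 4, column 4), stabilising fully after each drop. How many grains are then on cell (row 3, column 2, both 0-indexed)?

3

t=0: 2  3  1  2  2
3  1  0  0  0
1  1  1  1  3
2  3  1  0  2
0  0  2  3  1
2  0  3  2  0
t=1: 2  3  1  2  2
3  1  0  0  0
1  1  1  1  3
2  3  1  0  2
0  0  2  3  2
2  0  3  2  0
t=2: 2  3  1  2  2
3  1  0  0  0
1  1  1  1  3
2  3  1  0  2
0  0  2  3  3
2  0  3  2  0
t=3: 2  3  1  2  2
3  1  0  0  0
1  1  1  1  3
2  3  1  1  3
0  0  3  0  1
2  0  3  3  1
t=4: 2  3  1  2  2
3  1  0  0  0
1  1  1  1  3
2  3  1  1  3
0  0  3  0  2
2  0  3  3  1
t=5: 2  3  1  2  2
3  1  0  0  0
1  1  1  1  3
2  3  1  1  3
0  0  3  0  3
2  0  3  3  1
t=6: 2  3  1  2  2
3  1  0  0  1
1  1  1  2  0
2  3  1  2  1
0  0  3  1  1
2  0  3  3  2
t=7: 2  3  1  2  2
3  1  0  0  1
1  1  1  2  0
2  3  1  2  1
0  0  3  1  2
2  0  3  3  2
t=8: 2  3  1  2  2
3  1  0  0  1
1  1  1  2  0
2  3  1  2  1
0  0  3  1  3
2  0  3  3  2
t=9: 2  3  1  2  2
3  1  0  0  1
1  1  1  2  0
2  3  1  2  2
0  0  3  2  0
2  0  3  3  3
t=10: 2  3  1  2  2
3  1  0  0  1
1  1  1  2  0
2  3  1  2  2
0  0  3  2  1
2  0  3  3  3
t=11: 2  3  1  2  2
3  1  0  0  1
1  1  1  2  0
2  3  1  2  2
0  0  3  2  2
2  0  3  3  3
t=12: 2  3  1  2  2
3  1  0  0  1
1  1  1  2  0
2  3  1  2  2
0  0  3  2  3
2  0  3  3  3
t=13: 2  3  1  2  2
3  1  0  0  1
1  1  1  2  0
2  3  2  3  3
0  1  1  1  2
2  1  1  2  1
t=14: 2  3  1  2  2
3  1  0  0  1
1  1  1  2  0
2  3  2  3  3
0  1  1  1  3
2  1  1  2  1
t=15: 2  3  1  2  2
3  1  0  0  1
1  1  1  3  1
2  3  3  0  1
0  1  1  3  1
2  1  1  2  2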